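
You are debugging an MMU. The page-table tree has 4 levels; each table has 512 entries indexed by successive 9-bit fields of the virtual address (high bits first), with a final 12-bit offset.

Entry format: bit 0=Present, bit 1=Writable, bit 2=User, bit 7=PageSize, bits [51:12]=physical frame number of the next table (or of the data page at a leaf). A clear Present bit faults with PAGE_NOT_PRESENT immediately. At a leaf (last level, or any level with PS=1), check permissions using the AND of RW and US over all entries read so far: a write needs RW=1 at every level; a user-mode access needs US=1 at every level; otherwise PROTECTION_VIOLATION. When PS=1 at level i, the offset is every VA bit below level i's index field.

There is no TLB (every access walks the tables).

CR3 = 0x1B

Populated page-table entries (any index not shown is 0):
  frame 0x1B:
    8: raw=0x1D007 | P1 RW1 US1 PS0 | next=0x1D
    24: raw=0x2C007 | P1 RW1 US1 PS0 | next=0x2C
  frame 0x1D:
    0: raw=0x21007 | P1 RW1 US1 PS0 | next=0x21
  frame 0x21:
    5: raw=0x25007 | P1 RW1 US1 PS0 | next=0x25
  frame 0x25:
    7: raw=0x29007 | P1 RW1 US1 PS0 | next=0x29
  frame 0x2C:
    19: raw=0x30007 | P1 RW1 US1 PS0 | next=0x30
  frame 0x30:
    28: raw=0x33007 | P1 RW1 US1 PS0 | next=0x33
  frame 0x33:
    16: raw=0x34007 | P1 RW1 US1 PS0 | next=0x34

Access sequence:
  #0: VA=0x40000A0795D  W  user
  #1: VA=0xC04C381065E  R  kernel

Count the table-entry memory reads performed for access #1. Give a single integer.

Walk each access:
#0 VA=0x40000A0795D (w,user):
  lvl0: tbl 0x1B, slot 8 ⇒ 0x1D007 (P1/RW1/US1/PS0)
  lvl1: tbl 0x1D, slot 0 ⇒ 0x21007 (P1/RW1/US1/PS0)
  lvl2: tbl 0x21, slot 5 ⇒ 0x25007 (P1/RW1/US1/PS0)
  lvl3: tbl 0x25, slot 7 ⇒ 0x29007 (P1/RW1/US1/PS0)
  → PA=0x2995D  (4 entries read)
#1 VA=0xC04C381065E (r,kernel):
  lvl0: tbl 0x1B, slot 24 ⇒ 0x2C007 (P1/RW1/US1/PS0)
  lvl1: tbl 0x2C, slot 19 ⇒ 0x30007 (P1/RW1/US1/PS0)
  lvl2: tbl 0x30, slot 28 ⇒ 0x33007 (P1/RW1/US1/PS0)
  lvl3: tbl 0x33, slot 16 ⇒ 0x34007 (P1/RW1/US1/PS0)
  → PA=0x3465E  (4 entries read)

Entries read for #1: 4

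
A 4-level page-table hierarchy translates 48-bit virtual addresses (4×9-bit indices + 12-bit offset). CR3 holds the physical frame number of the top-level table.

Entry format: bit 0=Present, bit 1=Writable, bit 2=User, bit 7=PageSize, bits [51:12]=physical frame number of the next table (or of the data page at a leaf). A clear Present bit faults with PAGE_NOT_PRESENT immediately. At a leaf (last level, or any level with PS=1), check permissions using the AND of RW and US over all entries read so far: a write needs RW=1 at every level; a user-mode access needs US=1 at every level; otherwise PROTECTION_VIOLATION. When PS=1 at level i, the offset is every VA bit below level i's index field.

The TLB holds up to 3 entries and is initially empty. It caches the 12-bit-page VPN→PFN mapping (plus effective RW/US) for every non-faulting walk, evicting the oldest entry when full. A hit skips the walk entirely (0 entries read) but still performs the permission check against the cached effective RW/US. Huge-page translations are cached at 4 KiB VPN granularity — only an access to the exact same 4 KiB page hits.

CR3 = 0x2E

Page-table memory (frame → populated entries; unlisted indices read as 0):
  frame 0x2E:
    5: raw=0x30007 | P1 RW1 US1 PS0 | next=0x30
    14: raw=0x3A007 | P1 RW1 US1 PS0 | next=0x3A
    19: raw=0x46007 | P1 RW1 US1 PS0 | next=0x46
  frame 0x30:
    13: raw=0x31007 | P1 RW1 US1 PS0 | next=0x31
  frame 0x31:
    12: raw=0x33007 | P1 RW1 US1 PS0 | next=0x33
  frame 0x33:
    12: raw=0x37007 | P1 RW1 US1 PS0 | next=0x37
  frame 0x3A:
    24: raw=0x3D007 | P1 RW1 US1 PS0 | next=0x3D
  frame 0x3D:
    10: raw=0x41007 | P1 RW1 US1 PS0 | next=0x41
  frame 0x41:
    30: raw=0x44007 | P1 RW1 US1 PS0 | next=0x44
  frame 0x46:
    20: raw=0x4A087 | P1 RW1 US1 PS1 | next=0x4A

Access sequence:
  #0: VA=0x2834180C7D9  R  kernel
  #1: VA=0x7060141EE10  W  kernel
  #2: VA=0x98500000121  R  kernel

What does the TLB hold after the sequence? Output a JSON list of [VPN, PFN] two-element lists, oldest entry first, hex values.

Per-access translation:
#0 VA=0x2834180C7D9 (r,kernel):
  lvl0: tbl 0x2E, slot 5 ⇒ 0x30007 (P1/RW1/US1/PS0)
  lvl1: tbl 0x30, slot 13 ⇒ 0x31007 (P1/RW1/US1/PS0)
  lvl2: tbl 0x31, slot 12 ⇒ 0x33007 (P1/RW1/US1/PS0)
  lvl3: tbl 0x33, slot 12 ⇒ 0x37007 (P1/RW1/US1/PS0)
  ⇒ phys 0x377D9  [4 reads]
#1 VA=0x7060141EE10 (w,kernel):
  lvl0: tbl 0x2E, slot 14 ⇒ 0x3A007 (P1/RW1/US1/PS0)
  lvl1: tbl 0x3A, slot 24 ⇒ 0x3D007 (P1/RW1/US1/PS0)
  lvl2: tbl 0x3D, slot 10 ⇒ 0x41007 (P1/RW1/US1/PS0)
  lvl3: tbl 0x41, slot 30 ⇒ 0x44007 (P1/RW1/US1/PS0)
  ⇒ phys 0x44E10  [4 reads]
#2 VA=0x98500000121 (r,kernel):
  lvl0: tbl 0x2E, slot 19 ⇒ 0x46007 (P1/RW1/US1/PS0)
  lvl1: tbl 0x46, slot 20 ⇒ 0x4A087 (P1/RW1/US1/PS1)
  ⇒ phys 0x4A121 (huge @L1)  [2 reads]

TLB: [["0x2834180C", "0x37"], ["0x7060141E", "0x44"], ["0x98500000", "0x4A"]]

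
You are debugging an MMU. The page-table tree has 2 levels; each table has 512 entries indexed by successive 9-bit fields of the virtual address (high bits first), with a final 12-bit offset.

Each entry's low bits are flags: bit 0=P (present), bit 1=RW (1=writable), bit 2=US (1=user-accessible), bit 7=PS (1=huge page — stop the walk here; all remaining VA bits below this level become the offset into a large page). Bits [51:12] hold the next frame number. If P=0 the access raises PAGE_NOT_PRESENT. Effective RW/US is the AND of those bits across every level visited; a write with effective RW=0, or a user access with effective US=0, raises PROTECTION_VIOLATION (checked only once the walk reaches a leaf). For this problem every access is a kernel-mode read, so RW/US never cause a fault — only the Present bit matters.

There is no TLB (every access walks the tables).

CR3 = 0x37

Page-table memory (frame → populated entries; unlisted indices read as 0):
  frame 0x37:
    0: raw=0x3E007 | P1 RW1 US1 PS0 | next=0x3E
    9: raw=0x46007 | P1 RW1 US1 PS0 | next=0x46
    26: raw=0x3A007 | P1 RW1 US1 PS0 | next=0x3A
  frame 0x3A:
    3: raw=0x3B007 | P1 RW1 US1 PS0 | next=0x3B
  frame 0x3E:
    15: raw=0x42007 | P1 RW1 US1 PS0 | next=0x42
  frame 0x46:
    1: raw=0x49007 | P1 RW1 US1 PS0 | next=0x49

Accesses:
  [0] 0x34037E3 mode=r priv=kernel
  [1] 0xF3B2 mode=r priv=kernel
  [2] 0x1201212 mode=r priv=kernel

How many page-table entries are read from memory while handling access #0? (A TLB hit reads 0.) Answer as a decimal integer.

Per-access translation:
#0 VA=0x34037E3 (r,kernel):
  L0: frame=0x37 idx=26 entry=0x3A007 [P=1 RW=1 US=1 PS=0]
  L1: frame=0x3A idx=3 entry=0x3B007 [P=1 RW=1 US=1 PS=0]
  → PA=0x3B7E3  (2 entries read)
#1 VA=0xF3B2 (r,kernel):
  L0: frame=0x37 idx=0 entry=0x3E007 [P=1 RW=1 US=1 PS=0]
  L1: frame=0x3E idx=15 entry=0x42007 [P=1 RW=1 US=1 PS=0]
  → PA=0x423B2  (2 entries read)
#2 VA=0x1201212 (r,kernel):
  L0: frame=0x37 idx=9 entry=0x46007 [P=1 RW=1 US=1 PS=0]
  L1: frame=0x46 idx=1 entry=0x49007 [P=1 RW=1 US=1 PS=0]
  → PA=0x49212  (2 entries read)

Entries read for #0: 2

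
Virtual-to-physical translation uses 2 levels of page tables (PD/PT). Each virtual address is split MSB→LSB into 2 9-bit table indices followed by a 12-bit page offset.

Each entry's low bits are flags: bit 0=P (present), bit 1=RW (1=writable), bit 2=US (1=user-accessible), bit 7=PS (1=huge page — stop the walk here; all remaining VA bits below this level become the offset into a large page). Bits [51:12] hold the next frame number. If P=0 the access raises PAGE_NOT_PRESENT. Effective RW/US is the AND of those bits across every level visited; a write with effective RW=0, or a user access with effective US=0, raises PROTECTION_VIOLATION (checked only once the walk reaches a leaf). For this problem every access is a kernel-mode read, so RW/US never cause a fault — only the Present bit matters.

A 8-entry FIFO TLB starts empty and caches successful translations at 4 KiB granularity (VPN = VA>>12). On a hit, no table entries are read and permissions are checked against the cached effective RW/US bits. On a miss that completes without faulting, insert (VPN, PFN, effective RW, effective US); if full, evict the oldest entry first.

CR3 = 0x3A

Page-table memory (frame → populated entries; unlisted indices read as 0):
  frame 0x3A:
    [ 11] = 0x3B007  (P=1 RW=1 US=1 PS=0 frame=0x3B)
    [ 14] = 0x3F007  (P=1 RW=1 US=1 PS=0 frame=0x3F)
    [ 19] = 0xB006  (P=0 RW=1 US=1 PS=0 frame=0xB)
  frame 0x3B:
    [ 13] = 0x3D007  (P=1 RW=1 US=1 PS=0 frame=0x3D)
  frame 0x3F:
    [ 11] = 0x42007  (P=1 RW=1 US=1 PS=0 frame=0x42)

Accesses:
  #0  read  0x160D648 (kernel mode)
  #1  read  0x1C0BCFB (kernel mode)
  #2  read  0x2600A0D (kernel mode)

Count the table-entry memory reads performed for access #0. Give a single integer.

Trace:
#0 VA=0x160D648 (r,kernel):
  [0] read 0x3A idx=11: raw=0x3B007 flags P=1 W=1 U=1 S=0
  [1] read 0x3B idx=13: raw=0x3D007 flags P=1 W=1 U=1 S=0
  ✓ 0x3D648  — 2 lookups
#1 VA=0x1C0BCFB (r,kernel):
  [0] read 0x3A idx=14: raw=0x3F007 flags P=1 W=1 U=1 S=0
  [1] read 0x3F idx=11: raw=0x42007 flags P=1 W=1 U=1 S=0
  ✓ 0x42CFB  — 2 lookups
#2 VA=0x2600A0D (r,kernel):
  [0] read 0x3A idx=19: raw=0xB006 flags P=0 W=1 U=1 S=0
  → PAGE_NOT_PRESENT  (1 entries read)

Entries read for #0: 2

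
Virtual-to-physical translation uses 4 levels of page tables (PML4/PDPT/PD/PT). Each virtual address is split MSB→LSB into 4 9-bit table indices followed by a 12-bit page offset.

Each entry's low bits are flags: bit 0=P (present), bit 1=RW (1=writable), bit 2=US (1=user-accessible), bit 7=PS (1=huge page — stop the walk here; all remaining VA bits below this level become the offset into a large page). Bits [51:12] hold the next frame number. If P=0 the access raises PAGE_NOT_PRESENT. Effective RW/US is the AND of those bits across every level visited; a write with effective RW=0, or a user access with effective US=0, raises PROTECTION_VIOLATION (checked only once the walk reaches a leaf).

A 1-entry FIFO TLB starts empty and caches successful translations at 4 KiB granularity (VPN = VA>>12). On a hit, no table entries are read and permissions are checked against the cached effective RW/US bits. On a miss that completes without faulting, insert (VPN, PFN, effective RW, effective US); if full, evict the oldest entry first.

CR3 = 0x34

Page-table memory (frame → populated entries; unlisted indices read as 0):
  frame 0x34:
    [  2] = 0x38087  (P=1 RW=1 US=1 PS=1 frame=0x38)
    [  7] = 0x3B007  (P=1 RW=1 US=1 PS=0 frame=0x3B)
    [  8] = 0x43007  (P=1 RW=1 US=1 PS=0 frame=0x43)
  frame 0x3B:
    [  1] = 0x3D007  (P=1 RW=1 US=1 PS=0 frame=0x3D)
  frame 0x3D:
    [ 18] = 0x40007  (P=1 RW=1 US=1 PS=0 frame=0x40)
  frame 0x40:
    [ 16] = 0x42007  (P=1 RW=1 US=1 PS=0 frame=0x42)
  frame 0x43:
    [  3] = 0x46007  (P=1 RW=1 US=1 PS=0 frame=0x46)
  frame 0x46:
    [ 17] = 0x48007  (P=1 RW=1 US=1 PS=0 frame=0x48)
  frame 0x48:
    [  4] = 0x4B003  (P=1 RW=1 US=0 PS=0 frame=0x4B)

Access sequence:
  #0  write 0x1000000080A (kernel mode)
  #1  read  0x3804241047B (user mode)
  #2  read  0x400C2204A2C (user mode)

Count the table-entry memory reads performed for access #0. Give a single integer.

Per-access translation:
#0 VA=0x1000000080A (w,kernel):
  L0: frame=0x34 idx=2 entry=0x38087 [P=1 RW=1 US=1 PS=1]
  → PA=0x3880A (huge @L0)  (1 entries read)
#1 VA=0x3804241047B (r,user):
  L0: frame=0x34 idx=7 entry=0x3B007 [P=1 RW=1 US=1 PS=0]
  L1: frame=0x3B idx=1 entry=0x3D007 [P=1 RW=1 US=1 PS=0]
  L2: frame=0x3D idx=18 entry=0x40007 [P=1 RW=1 US=1 PS=0]
  L3: frame=0x40 idx=16 entry=0x42007 [P=1 RW=1 US=1 PS=0]
  → PA=0x4247B  (4 entries read)
#2 VA=0x400C2204A2C (r,user):
  L0: frame=0x34 idx=8 entry=0x43007 [P=1 RW=1 US=1 PS=0]
  L1: frame=0x43 idx=3 entry=0x46007 [P=1 RW=1 US=1 PS=0]
  L2: frame=0x46 idx=17 entry=0x48007 [P=1 RW=1 US=1 PS=0]
  L3: frame=0x48 idx=4 entry=0x4B003 [P=1 RW=1 US=0 PS=0]
  ⇒ fault: PROTECTION_VIOLATION  — 4 lookups

Entries read for #0: 1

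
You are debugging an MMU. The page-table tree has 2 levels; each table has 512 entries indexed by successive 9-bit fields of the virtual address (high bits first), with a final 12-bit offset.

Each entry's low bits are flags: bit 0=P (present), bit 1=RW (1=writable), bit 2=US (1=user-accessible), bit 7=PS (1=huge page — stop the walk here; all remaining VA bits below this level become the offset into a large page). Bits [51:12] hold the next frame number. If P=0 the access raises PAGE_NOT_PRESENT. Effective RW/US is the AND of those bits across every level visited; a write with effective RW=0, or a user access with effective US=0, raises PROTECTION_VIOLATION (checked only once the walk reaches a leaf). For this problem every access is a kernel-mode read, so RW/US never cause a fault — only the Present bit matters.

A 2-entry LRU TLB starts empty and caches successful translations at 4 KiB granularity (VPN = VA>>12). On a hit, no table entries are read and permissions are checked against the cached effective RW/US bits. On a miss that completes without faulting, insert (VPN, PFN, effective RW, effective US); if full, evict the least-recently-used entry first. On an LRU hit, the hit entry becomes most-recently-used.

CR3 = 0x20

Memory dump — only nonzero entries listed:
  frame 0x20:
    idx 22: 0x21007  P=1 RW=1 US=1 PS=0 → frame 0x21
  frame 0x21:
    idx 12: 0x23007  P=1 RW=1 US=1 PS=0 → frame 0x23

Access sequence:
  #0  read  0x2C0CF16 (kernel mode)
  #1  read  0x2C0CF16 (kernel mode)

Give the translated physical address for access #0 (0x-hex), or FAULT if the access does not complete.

Trace:
#0 VA=0x2C0CF16 (r,kernel):
  L0 @0x20[22] → 0x21007  P=1,RW=1,US=1,PS=0
  L1 @0x21[12] → 0x23007  P=1,RW=1,US=1,PS=0
  ✓ 0x23F16  — 2 lookups
#1 VA=0x2C0CF16 (r,kernel):
  TLB hit vpn=0x2C0C → PA=0x23F16

Access #0 PA: 0x23F16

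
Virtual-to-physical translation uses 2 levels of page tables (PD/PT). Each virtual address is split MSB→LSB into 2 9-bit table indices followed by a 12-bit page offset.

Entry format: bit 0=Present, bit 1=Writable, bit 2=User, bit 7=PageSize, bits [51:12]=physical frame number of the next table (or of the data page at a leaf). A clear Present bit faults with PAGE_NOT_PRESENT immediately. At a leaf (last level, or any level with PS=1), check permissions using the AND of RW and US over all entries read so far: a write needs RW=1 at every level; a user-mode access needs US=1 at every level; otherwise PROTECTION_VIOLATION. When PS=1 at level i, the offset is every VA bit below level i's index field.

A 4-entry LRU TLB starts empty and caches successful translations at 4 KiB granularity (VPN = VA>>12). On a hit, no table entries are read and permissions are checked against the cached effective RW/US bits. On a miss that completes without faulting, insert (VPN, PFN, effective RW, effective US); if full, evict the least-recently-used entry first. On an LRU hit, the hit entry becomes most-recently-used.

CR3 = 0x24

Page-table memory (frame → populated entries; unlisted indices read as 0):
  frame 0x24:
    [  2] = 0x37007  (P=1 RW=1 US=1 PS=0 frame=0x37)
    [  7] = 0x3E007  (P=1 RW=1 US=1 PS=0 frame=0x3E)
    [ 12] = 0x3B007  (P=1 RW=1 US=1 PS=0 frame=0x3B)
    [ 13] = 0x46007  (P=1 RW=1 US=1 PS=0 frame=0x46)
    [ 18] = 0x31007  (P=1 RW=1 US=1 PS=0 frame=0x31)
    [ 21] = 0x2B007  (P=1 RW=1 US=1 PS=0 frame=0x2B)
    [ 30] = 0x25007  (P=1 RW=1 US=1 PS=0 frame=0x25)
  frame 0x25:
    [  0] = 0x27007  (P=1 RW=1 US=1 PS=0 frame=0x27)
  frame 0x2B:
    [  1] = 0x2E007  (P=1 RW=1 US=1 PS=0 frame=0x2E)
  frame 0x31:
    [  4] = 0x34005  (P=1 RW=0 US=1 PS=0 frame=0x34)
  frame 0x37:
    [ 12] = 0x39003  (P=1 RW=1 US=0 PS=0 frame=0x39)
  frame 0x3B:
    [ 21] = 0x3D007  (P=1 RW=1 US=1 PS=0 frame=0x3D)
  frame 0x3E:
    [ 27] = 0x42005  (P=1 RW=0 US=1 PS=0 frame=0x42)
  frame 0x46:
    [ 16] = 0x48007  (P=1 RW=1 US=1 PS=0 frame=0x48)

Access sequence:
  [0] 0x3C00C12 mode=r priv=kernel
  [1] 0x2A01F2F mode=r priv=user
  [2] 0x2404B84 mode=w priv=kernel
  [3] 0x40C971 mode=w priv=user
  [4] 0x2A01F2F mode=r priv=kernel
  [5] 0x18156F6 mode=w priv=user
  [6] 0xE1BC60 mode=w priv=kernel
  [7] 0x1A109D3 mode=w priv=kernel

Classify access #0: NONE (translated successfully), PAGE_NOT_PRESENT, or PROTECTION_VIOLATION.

Trace:
#0 VA=0x3C00C12 (r,kernel):
  L0 @0x24[30] → 0x25007  P=1,RW=1,US=1,PS=0
  L1 @0x25[0] → 0x27007  P=1,RW=1,US=1,PS=0
  → PA=0x27C12  (2 entries read)
#1 VA=0x2A01F2F (r,user):
  L0 @0x24[21] → 0x2B007  P=1,RW=1,US=1,PS=0
  L1 @0x2B[1] → 0x2E007  P=1,RW=1,US=1,PS=0
  → PA=0x2EF2F  (2 entries read)
#2 VA=0x2404B84 (w,kernel):
  L0 @0x24[18] → 0x31007  P=1,RW=1,US=1,PS=0
  L1 @0x31[4] → 0x34005  P=1,RW=0,US=1,PS=0
  → PROTECTION_VIOLATION  (2 entries read)
#3 VA=0x40C971 (w,user):
  L0 @0x24[2] → 0x37007  P=1,RW=1,US=1,PS=0
  L1 @0x37[12] → 0x39003  P=1,RW=1,US=0,PS=0
  → PROTECTION_VIOLATION  (2 entries read)
#4 VA=0x2A01F2F (r,kernel):
  TLB hit vpn=0x2A01 → PA=0x2EF2F
#5 VA=0x18156F6 (w,user):
  L0 @0x24[12] → 0x3B007  P=1,RW=1,US=1,PS=0
  L1 @0x3B[21] → 0x3D007  P=1,RW=1,US=1,PS=0
  → PA=0x3D6F6  (2 entries read)
#6 VA=0xE1BC60 (w,kernel):
  L0 @0x24[7] → 0x3E007  P=1,RW=1,US=1,PS=0
  L1 @0x3E[27] → 0x42005  P=1,RW=0,US=1,PS=0
  → PROTECTION_VIOLATION  (2 entries read)
#7 VA=0x1A109D3 (w,kernel):
  L0 @0x24[13] → 0x46007  P=1,RW=1,US=1,PS=0
  L1 @0x46[16] → 0x48007  P=1,RW=1,US=1,PS=0
  → PA=0x489D3  (2 entries read)

Access #0 fault: NONE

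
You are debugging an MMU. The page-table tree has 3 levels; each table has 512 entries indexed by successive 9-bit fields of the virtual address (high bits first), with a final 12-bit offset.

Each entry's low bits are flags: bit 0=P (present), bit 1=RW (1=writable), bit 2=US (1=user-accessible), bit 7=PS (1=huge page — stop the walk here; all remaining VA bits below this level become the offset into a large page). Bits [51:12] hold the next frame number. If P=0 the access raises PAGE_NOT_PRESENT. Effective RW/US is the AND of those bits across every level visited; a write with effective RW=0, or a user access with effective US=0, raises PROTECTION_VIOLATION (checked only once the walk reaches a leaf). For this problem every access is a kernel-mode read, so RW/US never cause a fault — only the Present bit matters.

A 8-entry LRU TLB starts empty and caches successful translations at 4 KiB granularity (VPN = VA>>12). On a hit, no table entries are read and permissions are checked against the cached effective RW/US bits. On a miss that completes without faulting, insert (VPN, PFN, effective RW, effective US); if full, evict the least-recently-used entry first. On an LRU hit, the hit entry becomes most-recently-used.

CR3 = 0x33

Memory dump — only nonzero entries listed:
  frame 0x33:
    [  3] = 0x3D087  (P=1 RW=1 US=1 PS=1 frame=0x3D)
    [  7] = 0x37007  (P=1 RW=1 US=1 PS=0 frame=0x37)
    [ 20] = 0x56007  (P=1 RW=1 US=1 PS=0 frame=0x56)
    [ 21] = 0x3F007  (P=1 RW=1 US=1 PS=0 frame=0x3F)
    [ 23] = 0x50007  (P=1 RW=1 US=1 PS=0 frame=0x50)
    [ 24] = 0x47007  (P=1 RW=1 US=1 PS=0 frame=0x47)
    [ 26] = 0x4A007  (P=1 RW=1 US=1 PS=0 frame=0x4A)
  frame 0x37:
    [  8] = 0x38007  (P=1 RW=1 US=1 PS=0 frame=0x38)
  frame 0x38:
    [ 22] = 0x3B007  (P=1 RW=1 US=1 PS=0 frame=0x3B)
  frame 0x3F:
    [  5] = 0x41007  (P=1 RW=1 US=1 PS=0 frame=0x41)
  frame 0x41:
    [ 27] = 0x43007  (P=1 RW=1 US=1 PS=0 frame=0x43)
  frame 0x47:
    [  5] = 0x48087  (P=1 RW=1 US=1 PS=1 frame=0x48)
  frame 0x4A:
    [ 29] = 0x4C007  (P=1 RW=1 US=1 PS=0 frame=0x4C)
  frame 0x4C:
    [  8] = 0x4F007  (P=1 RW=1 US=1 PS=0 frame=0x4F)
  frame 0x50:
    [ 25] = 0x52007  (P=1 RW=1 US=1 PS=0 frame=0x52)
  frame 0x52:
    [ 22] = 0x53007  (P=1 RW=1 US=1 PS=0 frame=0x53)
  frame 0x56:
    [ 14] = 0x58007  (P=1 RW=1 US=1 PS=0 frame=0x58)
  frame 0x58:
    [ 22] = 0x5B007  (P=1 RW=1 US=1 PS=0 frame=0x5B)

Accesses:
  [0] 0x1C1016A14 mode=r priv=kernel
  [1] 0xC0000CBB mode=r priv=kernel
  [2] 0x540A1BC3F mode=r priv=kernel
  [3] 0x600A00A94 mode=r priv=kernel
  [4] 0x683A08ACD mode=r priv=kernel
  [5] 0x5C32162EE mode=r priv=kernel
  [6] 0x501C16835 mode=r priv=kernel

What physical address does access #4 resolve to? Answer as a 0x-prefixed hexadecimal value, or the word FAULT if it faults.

Per-access translation:
#0 VA=0x1C1016A14 (r,kernel):
  L0 @0x33[7] → 0x37007  P=1,RW=1,US=1,PS=0
  L1 @0x37[8] → 0x38007  P=1,RW=1,US=1,PS=0
  L2 @0x38[22] → 0x3B007  P=1,RW=1,US=1,PS=0
  ✓ 0x3BA14  — 3 lookups
#1 VA=0xC0000CBB (r,kernel):
  L0 @0x33[3] → 0x3D087  P=1,RW=1,US=1,PS=1
  ✓ 0x3DCBB (huge @L0)  — 1 lookups
#2 VA=0x540A1BC3F (r,kernel):
  L0 @0x33[21] → 0x3F007  P=1,RW=1,US=1,PS=0
  L1 @0x3F[5] → 0x41007  P=1,RW=1,US=1,PS=0
  L2 @0x41[27] → 0x43007  P=1,RW=1,US=1,PS=0
  ✓ 0x43C3F  — 3 lookups
#3 VA=0x600A00A94 (r,kernel):
  L0 @0x33[24] → 0x47007  P=1,RW=1,US=1,PS=0
  L1 @0x47[5] → 0x48087  P=1,RW=1,US=1,PS=1
  ✓ 0x48A94 (huge @L1)  — 2 lookups
#4 VA=0x683A08ACD (r,kernel):
  L0 @0x33[26] → 0x4A007  P=1,RW=1,US=1,PS=0
  L1 @0x4A[29] → 0x4C007  P=1,RW=1,US=1,PS=0
  L2 @0x4C[8] → 0x4F007  P=1,RW=1,US=1,PS=0
  ✓ 0x4FACD  — 3 lookups
#5 VA=0x5C32162EE (r,kernel):
  L0 @0x33[23] → 0x50007  P=1,RW=1,US=1,PS=0
  L1 @0x50[25] → 0x52007  P=1,RW=1,US=1,PS=0
  L2 @0x52[22] → 0x53007  P=1,RW=1,US=1,PS=0
  ✓ 0x532EE  — 3 lookups
#6 VA=0x501C16835 (r,kernel):
  L0 @0x33[20] → 0x56007  P=1,RW=1,US=1,PS=0
  L1 @0x56[14] → 0x58007  P=1,RW=1,US=1,PS=0
  L2 @0x58[22] → 0x5B007  P=1,RW=1,US=1,PS=0
  ✓ 0x5B835  — 3 lookups

Access #4 PA: 0x4FACD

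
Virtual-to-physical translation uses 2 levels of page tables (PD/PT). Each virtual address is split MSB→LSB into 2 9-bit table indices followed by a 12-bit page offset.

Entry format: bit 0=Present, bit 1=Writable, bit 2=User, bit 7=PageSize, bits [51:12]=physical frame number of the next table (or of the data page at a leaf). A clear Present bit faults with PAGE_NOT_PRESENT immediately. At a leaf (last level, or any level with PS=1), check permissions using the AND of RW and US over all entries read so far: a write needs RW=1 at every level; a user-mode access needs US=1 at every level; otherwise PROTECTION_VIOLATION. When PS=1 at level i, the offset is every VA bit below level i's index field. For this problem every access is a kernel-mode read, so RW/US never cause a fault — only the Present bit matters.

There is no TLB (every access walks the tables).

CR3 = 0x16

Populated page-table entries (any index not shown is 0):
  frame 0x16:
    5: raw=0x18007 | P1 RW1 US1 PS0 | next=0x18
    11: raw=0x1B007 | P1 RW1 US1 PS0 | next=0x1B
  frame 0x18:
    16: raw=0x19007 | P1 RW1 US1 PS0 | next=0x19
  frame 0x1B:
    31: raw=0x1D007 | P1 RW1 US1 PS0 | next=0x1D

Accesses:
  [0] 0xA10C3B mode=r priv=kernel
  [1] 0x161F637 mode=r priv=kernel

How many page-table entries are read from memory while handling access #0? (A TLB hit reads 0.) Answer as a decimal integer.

Walk each access:
#0 VA=0xA10C3B (r,kernel):
  lvl0: tbl 0x16, slot 5 ⇒ 0x18007 (P1/RW1/US1/PS0)
  lvl1: tbl 0x18, slot 16 ⇒ 0x19007 (P1/RW1/US1/PS0)
  ✓ 0x19C3B  — 2 lookups
#1 VA=0x161F637 (r,kernel):
  lvl0: tbl 0x16, slot 11 ⇒ 0x1B007 (P1/RW1/US1/PS0)
  lvl1: tbl 0x1B, slot 31 ⇒ 0x1D007 (P1/RW1/US1/PS0)
  ✓ 0x1D637  — 2 lookups

Entries read for #0: 2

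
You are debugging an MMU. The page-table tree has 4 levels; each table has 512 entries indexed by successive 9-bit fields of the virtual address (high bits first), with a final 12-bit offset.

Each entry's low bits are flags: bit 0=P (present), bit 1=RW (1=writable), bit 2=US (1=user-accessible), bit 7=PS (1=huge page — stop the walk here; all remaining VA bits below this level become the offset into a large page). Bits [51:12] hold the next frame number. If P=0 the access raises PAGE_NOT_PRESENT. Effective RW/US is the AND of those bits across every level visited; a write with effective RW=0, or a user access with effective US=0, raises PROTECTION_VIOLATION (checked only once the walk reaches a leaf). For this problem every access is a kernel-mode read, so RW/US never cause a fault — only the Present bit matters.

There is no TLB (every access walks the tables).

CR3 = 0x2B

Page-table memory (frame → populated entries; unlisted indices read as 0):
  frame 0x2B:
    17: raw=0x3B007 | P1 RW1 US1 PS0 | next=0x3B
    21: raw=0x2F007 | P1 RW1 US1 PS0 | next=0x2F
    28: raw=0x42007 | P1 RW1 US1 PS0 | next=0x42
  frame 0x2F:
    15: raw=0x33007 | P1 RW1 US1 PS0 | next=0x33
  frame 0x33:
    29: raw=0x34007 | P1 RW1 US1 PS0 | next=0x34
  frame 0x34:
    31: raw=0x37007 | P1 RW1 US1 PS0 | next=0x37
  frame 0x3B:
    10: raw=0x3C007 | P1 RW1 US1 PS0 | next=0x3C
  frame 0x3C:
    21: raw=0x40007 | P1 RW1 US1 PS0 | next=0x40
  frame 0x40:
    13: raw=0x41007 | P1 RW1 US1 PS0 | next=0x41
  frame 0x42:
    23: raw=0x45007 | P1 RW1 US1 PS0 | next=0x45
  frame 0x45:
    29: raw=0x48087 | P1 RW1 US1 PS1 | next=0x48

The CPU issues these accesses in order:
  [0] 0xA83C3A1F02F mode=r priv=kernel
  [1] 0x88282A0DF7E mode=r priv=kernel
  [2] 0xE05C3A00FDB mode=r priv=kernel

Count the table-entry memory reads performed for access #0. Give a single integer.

Per-access translation:
#0 VA=0xA83C3A1F02F (r,kernel):
  [0] read 0x2B idx=21: raw=0x2F007 flags P=1 W=1 U=1 S=0
  [1] read 0x2F idx=15: raw=0x33007 flags P=1 W=1 U=1 S=0
  [2] read 0x33 idx=29: raw=0x34007 flags P=1 W=1 U=1 S=0
  [3] read 0x34 idx=31: raw=0x37007 flags P=1 W=1 U=1 S=0
  ✓ 0x3702F  — 4 lookups
#1 VA=0x88282A0DF7E (r,kernel):
  [0] read 0x2B idx=17: raw=0x3B007 flags P=1 W=1 U=1 S=0
  [1] read 0x3B idx=10: raw=0x3C007 flags P=1 W=1 U=1 S=0
  [2] read 0x3C idx=21: raw=0x40007 flags P=1 W=1 U=1 S=0
  [3] read 0x40 idx=13: raw=0x41007 flags P=1 W=1 U=1 S=0
  ✓ 0x41F7E  — 4 lookups
#2 VA=0xE05C3A00FDB (r,kernel):
  [0] read 0x2B idx=28: raw=0x42007 flags P=1 W=1 U=1 S=0
  [1] read 0x42 idx=23: raw=0x45007 flags P=1 W=1 U=1 S=0
  [2] read 0x45 idx=29: raw=0x48087 flags P=1 W=1 U=1 S=1
  ✓ 0x48FDB (huge @L2)  — 3 lookups

Entries read for #0: 4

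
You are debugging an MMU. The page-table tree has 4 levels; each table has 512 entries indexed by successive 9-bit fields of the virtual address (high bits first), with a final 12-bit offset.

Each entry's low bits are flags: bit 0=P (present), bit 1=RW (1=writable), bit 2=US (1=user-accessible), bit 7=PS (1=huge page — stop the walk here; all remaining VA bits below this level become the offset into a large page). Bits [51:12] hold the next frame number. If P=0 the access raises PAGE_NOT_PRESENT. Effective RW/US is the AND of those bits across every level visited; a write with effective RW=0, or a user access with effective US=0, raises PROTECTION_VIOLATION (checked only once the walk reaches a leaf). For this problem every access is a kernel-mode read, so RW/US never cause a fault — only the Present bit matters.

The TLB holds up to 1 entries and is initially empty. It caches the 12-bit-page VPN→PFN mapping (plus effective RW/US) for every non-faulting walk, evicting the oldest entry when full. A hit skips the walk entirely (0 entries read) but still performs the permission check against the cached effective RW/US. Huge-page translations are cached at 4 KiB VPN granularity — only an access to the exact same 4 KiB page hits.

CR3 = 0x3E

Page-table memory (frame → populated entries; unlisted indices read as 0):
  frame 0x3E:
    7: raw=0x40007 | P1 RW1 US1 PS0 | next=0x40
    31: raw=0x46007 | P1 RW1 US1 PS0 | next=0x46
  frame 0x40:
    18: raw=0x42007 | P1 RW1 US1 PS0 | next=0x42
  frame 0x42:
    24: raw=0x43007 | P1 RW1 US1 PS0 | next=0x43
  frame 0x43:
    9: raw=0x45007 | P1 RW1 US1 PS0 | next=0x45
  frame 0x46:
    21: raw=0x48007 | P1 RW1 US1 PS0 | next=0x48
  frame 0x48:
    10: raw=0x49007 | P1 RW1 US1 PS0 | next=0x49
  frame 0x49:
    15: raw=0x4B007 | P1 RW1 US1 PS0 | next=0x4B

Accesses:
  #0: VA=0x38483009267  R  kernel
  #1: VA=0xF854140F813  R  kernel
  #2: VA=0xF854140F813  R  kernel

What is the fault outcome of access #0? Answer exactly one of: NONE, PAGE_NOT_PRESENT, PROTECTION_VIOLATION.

Walk each access:
#0 VA=0x38483009267 (r,kernel):
  lvl0: tbl 0x3E, slot 7 ⇒ 0x40007 (P1/RW1/US1/PS0)
  lvl1: tbl 0x40, slot 18 ⇒ 0x42007 (P1/RW1/US1/PS0)
  lvl2: tbl 0x42, slot 24 ⇒ 0x43007 (P1/RW1/US1/PS0)
  lvl3: tbl 0x43, slot 9 ⇒ 0x45007 (P1/RW1/US1/PS0)
  ⇒ phys 0x45267  [4 reads]
#1 VA=0xF854140F813 (r,kernel):
  lvl0: tbl 0x3E, slot 31 ⇒ 0x46007 (P1/RW1/US1/PS0)
  lvl1: tbl 0x46, slot 21 ⇒ 0x48007 (P1/RW1/US1/PS0)
  lvl2: tbl 0x48, slot 10 ⇒ 0x49007 (P1/RW1/US1/PS0)
  lvl3: tbl 0x49, slot 15 ⇒ 0x4B007 (P1/RW1/US1/PS0)
  ⇒ phys 0x4B813  [4 reads]
#2 VA=0xF854140F813 (r,kernel):
  TLB hit vpn=0xF854140F → PA=0x4B813

Access #0 fault: NONE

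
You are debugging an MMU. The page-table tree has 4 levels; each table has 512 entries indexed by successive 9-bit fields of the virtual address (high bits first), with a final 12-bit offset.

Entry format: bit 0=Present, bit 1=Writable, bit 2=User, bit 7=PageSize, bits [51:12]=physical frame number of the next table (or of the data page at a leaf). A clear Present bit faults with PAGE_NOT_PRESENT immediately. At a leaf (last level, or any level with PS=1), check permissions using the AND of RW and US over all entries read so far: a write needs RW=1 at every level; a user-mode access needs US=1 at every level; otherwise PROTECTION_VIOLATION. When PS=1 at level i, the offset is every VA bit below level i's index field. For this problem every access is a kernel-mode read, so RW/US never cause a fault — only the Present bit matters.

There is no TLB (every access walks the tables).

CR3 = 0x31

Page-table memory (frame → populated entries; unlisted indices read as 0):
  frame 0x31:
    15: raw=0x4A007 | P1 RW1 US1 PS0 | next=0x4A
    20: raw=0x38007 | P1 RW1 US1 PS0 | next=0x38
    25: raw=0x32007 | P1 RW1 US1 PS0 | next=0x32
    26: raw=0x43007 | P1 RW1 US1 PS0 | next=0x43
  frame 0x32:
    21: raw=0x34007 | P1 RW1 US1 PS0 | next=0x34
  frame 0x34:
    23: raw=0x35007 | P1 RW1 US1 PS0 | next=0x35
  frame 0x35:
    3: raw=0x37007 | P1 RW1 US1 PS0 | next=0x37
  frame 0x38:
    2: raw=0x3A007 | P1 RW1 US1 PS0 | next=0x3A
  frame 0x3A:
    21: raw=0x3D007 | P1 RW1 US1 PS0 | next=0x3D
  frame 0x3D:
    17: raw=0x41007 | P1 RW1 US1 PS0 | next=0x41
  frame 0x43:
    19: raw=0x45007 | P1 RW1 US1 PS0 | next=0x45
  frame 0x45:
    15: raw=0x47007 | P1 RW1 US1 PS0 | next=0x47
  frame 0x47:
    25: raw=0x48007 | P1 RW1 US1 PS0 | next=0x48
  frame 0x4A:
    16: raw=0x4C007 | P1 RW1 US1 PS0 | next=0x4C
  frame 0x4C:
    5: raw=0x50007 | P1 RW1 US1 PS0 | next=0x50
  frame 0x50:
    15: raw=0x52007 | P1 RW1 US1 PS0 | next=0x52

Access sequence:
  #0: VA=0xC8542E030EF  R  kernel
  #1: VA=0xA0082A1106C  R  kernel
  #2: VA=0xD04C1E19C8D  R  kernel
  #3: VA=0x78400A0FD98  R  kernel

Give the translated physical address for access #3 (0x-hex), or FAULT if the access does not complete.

Trace:
#0 VA=0xC8542E030EF (r,kernel):
  L0 @0x31[25] → 0x32007  P=1,RW=1,US=1,PS=0
  L1 @0x32[21] → 0x34007  P=1,RW=1,US=1,PS=0
  L2 @0x34[23] → 0x35007  P=1,RW=1,US=1,PS=0
  L3 @0x35[3] → 0x37007  P=1,RW=1,US=1,PS=0
  ⇒ phys 0x370EF  [4 reads]
#1 VA=0xA0082A1106C (r,kernel):
  L0 @0x31[20] → 0x38007  P=1,RW=1,US=1,PS=0
  L1 @0x38[2] → 0x3A007  P=1,RW=1,US=1,PS=0
  L2 @0x3A[21] → 0x3D007  P=1,RW=1,US=1,PS=0
  L3 @0x3D[17] → 0x41007  P=1,RW=1,US=1,PS=0
  ⇒ phys 0x4106C  [4 reads]
#2 VA=0xD04C1E19C8D (r,kernel):
  L0 @0x31[26] → 0x43007  P=1,RW=1,US=1,PS=0
  L1 @0x43[19] → 0x45007  P=1,RW=1,US=1,PS=0
  L2 @0x45[15] → 0x47007  P=1,RW=1,US=1,PS=0
  L3 @0x47[25] → 0x48007  P=1,RW=1,US=1,PS=0
  ⇒ phys 0x48C8D  [4 reads]
#3 VA=0x78400A0FD98 (r,kernel):
  L0 @0x31[15] → 0x4A007  P=1,RW=1,US=1,PS=0
  L1 @0x4A[16] → 0x4C007  P=1,RW=1,US=1,PS=0
  L2 @0x4C[5] → 0x50007  P=1,RW=1,US=1,PS=0
  L3 @0x50[15] → 0x52007  P=1,RW=1,US=1,PS=0
  ⇒ phys 0x52D98  [4 reads]

Access #3 PA: 0x52D98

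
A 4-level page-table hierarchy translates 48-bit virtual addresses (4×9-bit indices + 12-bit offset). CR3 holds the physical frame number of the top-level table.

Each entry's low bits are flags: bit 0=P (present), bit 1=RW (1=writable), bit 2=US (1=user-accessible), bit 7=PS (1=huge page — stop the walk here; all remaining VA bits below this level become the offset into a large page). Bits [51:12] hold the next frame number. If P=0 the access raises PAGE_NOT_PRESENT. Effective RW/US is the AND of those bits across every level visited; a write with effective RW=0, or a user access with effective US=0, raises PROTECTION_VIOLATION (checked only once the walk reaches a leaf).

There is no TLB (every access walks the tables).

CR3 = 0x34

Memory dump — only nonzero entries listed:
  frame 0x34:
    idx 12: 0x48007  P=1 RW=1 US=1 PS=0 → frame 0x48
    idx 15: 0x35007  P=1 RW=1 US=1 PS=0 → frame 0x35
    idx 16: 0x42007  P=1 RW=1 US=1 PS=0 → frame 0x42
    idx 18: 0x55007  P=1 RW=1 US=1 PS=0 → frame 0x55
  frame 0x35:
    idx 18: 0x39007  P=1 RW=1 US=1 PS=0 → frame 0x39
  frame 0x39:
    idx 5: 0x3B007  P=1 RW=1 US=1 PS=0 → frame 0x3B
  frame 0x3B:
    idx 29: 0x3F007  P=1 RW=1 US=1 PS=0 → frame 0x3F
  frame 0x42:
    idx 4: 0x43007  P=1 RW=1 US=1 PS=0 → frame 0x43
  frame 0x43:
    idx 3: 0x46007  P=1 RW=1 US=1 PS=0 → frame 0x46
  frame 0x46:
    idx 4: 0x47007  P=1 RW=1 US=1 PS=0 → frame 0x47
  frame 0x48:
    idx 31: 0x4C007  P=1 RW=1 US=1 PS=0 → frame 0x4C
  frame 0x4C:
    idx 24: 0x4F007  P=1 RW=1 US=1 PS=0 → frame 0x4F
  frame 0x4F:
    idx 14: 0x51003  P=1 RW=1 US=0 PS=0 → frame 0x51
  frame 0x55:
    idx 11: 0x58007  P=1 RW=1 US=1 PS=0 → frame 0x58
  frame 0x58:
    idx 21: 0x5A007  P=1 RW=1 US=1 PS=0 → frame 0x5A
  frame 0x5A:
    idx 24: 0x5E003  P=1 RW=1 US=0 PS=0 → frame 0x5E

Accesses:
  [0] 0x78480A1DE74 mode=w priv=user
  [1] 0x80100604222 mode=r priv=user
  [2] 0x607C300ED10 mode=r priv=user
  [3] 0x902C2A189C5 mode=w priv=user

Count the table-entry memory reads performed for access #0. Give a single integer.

Per-access translation:
#0 VA=0x78480A1DE74 (w,user):
  L0 @0x34[15] → 0x35007  P=1,RW=1,US=1,PS=0
  L1 @0x35[18] → 0x39007  P=1,RW=1,US=1,PS=0
  L2 @0x39[5] → 0x3B007  P=1,RW=1,US=1,PS=0
  L3 @0x3B[29] → 0x3F007  P=1,RW=1,US=1,PS=0
  ✓ 0x3FE74  — 4 lookups
#1 VA=0x80100604222 (r,user):
  L0 @0x34[16] → 0x42007  P=1,RW=1,US=1,PS=0
  L1 @0x42[4] → 0x43007  P=1,RW=1,US=1,PS=0
  L2 @0x43[3] → 0x46007  P=1,RW=1,US=1,PS=0
  L3 @0x46[4] → 0x47007  P=1,RW=1,US=1,PS=0
  ✓ 0x47222  — 4 lookups
#2 VA=0x607C300ED10 (r,user):
  L0 @0x34[12] → 0x48007  P=1,RW=1,US=1,PS=0
  L1 @0x48[31] → 0x4C007  P=1,RW=1,US=1,PS=0
  L2 @0x4C[24] → 0x4F007  P=1,RW=1,US=1,PS=0
  L3 @0x4F[14] → 0x51003  P=1,RW=1,US=0,PS=0
  → PROTECTION_VIOLATION  (4 entries read)
#3 VA=0x902C2A189C5 (w,user):
  L0 @0x34[18] → 0x55007  P=1,RW=1,US=1,PS=0
  L1 @0x55[11] → 0x58007  P=1,RW=1,US=1,PS=0
  L2 @0x58[21] → 0x5A007  P=1,RW=1,US=1,PS=0
  L3 @0x5A[24] → 0x5E003  P=1,RW=1,US=0,PS=0
  → PROTECTION_VIOLATION  (4 entries read)

Entries read for #0: 4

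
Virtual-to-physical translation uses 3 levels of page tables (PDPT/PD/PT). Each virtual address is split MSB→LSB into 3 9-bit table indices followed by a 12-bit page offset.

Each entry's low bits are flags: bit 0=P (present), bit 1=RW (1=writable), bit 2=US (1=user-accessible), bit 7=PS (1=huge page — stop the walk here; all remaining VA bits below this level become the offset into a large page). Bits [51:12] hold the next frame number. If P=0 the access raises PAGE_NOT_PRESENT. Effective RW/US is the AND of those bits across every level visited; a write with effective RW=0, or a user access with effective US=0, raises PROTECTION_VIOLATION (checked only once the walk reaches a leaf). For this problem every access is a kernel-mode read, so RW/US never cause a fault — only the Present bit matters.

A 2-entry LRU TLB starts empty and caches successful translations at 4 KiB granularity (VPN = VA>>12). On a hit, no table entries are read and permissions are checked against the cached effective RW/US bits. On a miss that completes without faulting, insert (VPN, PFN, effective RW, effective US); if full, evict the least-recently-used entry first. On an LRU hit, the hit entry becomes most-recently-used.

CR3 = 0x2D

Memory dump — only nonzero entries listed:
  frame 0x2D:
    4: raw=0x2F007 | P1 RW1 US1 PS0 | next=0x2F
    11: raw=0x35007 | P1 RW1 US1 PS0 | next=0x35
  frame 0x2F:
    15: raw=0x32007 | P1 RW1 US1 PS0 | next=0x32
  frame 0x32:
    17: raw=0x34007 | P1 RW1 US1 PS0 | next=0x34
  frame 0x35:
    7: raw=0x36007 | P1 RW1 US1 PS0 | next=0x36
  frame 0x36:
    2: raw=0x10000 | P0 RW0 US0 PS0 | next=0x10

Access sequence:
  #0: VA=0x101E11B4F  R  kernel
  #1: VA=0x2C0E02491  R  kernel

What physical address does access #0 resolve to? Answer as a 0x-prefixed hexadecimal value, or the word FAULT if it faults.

Walk each access:
#0 VA=0x101E11B4F (r,kernel):
  [0] read 0x2D idx=4: raw=0x2F007 flags P=1 W=1 U=1 S=0
  [1] read 0x2F idx=15: raw=0x32007 flags P=1 W=1 U=1 S=0
  [2] read 0x32 idx=17: raw=0x34007 flags P=1 W=1 U=1 S=0
  ⇒ phys 0x34B4F  [3 reads]
#1 VA=0x2C0E02491 (r,kernel):
  [0] read 0x2D idx=11: raw=0x35007 flags P=1 W=1 U=1 S=0
  [1] read 0x35 idx=7: raw=0x36007 flags P=1 W=1 U=1 S=0
  [2] read 0x36 idx=2: raw=0x10000 flags P=0 W=0 U=0 S=0
  → PAGE_NOT_PRESENT  (3 entries read)

Access #0 PA: 0x34B4F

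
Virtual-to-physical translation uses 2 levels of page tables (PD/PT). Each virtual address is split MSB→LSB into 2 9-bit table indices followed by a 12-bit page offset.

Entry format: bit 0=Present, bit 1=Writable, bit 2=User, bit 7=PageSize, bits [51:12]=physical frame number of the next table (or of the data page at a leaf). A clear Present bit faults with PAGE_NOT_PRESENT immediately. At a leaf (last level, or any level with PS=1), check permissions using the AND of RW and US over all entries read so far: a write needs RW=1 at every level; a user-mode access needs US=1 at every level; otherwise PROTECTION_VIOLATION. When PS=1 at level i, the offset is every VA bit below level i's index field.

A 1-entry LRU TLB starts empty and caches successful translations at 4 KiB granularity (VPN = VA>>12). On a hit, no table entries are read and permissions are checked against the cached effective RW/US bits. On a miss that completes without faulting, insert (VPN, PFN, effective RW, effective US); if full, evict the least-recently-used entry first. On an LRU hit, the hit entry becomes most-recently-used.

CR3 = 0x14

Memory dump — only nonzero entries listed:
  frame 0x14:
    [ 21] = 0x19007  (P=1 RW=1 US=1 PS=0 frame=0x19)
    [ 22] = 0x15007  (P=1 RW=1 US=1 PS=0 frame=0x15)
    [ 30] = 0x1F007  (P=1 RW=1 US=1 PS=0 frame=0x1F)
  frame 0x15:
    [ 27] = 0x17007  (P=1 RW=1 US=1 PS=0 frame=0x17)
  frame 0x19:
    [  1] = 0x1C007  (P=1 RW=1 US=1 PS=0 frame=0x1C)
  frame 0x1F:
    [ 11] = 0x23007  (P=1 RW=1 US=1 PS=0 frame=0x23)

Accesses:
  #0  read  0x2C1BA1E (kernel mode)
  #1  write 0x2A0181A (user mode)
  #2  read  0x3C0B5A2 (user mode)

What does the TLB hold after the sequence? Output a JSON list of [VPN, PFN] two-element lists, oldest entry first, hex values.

Walk each access:
#0 VA=0x2C1BA1E (r,kernel):
  L0: frame=0x14 idx=22 entry=0x15007 [P=1 RW=1 US=1 PS=0]
  L1: frame=0x15 idx=27 entry=0x17007 [P=1 RW=1 US=1 PS=0]
  → PA=0x17A1E  (2 entries read)
#1 VA=0x2A0181A (w,user):
  L0: frame=0x14 idx=21 entry=0x19007 [P=1 RW=1 US=1 PS=0]
  L1: frame=0x19 idx=1 entry=0x1C007 [P=1 RW=1 US=1 PS=0]
  → PA=0x1C81A  (2 entries read)
#2 VA=0x3C0B5A2 (r,user):
  L0: frame=0x14 idx=30 entry=0x1F007 [P=1 RW=1 US=1 PS=0]
  L1: frame=0x1F idx=11 entry=0x23007 [P=1 RW=1 US=1 PS=0]
  → PA=0x235A2  (2 entries read)

TLB: [["0x3C0B", "0x23"]]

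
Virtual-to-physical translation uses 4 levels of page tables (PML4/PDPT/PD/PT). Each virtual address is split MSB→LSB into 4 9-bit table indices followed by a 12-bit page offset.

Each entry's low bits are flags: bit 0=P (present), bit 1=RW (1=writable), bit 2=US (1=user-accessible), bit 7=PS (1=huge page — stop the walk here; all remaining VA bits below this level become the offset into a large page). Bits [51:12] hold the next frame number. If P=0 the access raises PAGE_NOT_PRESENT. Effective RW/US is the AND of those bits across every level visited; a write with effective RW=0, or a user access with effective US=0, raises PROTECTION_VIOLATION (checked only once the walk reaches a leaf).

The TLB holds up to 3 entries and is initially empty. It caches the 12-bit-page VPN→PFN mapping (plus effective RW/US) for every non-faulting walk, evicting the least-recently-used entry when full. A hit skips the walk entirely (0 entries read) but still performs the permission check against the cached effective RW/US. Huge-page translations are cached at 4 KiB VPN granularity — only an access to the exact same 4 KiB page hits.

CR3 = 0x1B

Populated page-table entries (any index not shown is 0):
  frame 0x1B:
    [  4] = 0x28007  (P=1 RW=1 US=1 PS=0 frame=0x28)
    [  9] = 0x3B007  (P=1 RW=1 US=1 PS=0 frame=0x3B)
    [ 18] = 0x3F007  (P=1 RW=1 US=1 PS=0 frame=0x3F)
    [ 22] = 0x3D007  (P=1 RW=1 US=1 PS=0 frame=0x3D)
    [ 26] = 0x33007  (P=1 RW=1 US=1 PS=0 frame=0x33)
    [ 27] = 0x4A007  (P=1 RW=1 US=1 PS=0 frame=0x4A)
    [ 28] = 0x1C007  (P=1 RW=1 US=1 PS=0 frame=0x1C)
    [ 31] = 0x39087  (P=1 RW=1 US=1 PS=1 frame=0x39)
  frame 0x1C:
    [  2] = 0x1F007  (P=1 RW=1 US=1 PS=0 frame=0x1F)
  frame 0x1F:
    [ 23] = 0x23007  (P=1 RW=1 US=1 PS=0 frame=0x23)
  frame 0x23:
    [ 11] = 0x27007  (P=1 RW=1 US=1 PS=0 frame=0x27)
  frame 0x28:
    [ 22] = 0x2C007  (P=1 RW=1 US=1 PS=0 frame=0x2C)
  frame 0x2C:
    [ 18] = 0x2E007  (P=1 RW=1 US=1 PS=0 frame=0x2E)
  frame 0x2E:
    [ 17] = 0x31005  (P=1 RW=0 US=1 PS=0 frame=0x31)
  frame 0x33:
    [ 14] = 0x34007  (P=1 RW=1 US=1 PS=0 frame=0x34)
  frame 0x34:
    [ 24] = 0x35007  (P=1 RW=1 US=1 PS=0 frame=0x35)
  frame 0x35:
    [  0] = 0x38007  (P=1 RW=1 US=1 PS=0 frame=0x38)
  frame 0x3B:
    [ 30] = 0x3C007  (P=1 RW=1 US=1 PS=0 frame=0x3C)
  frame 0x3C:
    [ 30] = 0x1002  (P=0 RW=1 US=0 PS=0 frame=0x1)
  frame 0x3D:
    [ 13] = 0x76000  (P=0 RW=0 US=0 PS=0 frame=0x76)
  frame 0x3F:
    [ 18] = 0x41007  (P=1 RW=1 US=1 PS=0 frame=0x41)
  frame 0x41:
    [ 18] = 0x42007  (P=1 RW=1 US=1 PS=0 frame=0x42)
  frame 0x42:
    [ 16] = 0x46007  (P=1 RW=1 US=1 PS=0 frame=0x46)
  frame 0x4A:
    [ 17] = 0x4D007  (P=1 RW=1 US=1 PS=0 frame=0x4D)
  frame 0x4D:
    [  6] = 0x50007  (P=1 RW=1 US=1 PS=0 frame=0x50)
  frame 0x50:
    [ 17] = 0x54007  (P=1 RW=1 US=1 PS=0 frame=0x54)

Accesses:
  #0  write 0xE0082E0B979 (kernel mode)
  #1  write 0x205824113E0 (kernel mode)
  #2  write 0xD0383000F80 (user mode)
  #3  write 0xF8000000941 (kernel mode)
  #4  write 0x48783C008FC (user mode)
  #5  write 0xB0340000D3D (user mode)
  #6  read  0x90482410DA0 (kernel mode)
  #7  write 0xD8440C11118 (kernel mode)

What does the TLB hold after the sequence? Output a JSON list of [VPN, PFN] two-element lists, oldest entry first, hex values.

Per-access translation:
#0 VA=0xE0082E0B979 (w,kernel):
  lvl0: tbl 0x1B, slot 28 ⇒ 0x1C007 (P1/RW1/US1/PS0)
  lvl1: tbl 0x1C, slot 2 ⇒ 0x1F007 (P1/RW1/US1/PS0)
  lvl2: tbl 0x1F, slot 23 ⇒ 0x23007 (P1/RW1/US1/PS0)
  lvl3: tbl 0x23, slot 11 ⇒ 0x27007 (P1/RW1/US1/PS0)
  → PA=0x27979  (4 entries read)
#1 VA=0x205824113E0 (w,kernel):
  lvl0: tbl 0x1B, slot 4 ⇒ 0x28007 (P1/RW1/US1/PS0)
  lvl1: tbl 0x28, slot 22 ⇒ 0x2C007 (P1/RW1/US1/PS0)
  lvl2: tbl 0x2C, slot 18 ⇒ 0x2E007 (P1/RW1/US1/PS0)
  lvl3: tbl 0x2E, slot 17 ⇒ 0x31005 (P1/RW0/US1/PS0)
  ✗ PROTECTION_VIOLATION  [4 reads]
#2 VA=0xD0383000F80 (w,user):
  lvl0: tbl 0x1B, slot 26 ⇒ 0x33007 (P1/RW1/US1/PS0)
  lvl1: tbl 0x33, slot 14 ⇒ 0x34007 (P1/RW1/US1/PS0)
  lvl2: tbl 0x34, slot 24 ⇒ 0x35007 (P1/RW1/US1/PS0)
  lvl3: tbl 0x35, slot 0 ⇒ 0x38007 (P1/RW1/US1/PS0)
  → PA=0x38F80  (4 entries read)
#3 VA=0xF8000000941 (w,kernel):
  lvl0: tbl 0x1B, slot 31 ⇒ 0x39087 (P1/RW1/US1/PS1)
  → PA=0x39941 (huge @L0)  (1 entries read)
#4 VA=0x48783C008FC (w,user):
  lvl0: tbl 0x1B, slot 9 ⇒ 0x3B007 (P1/RW1/US1/PS0)
  lvl1: tbl 0x3B, slot 30 ⇒ 0x3C007 (P1/RW1/US1/PS0)
  lvl2: tbl 0x3C, slot 30 ⇒ 0x1002 (P0/RW1/US0/PS0)
  ✗ PAGE_NOT_PRESENT  [3 reads]
#5 VA=0xB0340000D3D (w,user):
  lvl0: tbl 0x1B, slot 22 ⇒ 0x3D007 (P1/RW1/US1/PS0)
  lvl1: tbl 0x3D, slot 13 ⇒ 0x76000 (P0/RW0/US0/PS0)
  ✗ PAGE_NOT_PRESENT  [2 reads]
#6 VA=0x90482410DA0 (r,kernel):
  lvl0: tbl 0x1B, slot 18 ⇒ 0x3F007 (P1/RW1/US1/PS0)
  lvl1: tbl 0x3F, slot 18 ⇒ 0x41007 (P1/RW1/US1/PS0)
  lvl2: tbl 0x41, slot 18 ⇒ 0x42007 (P1/RW1/US1/PS0)
  lvl3: tbl 0x42, slot 16 ⇒ 0x46007 (P1/RW1/US1/PS0)
  → PA=0x46DA0  (4 entries read)
#7 VA=0xD8440C11118 (w,kernel):
  lvl0: tbl 0x1B, slot 27 ⇒ 0x4A007 (P1/RW1/US1/PS0)
  lvl1: tbl 0x4A, slot 17 ⇒ 0x4D007 (P1/RW1/US1/PS0)
  lvl2: tbl 0x4D, slot 6 ⇒ 0x50007 (P1/RW1/US1/PS0)
  lvl3: tbl 0x50, slot 17 ⇒ 0x54007 (P1/RW1/US1/PS0)
  → PA=0x54118  (4 entries read)

TLB: [["0xF8000000", "0x39"], ["0x90482410", "0x46"], ["0xD8440C11", "0x54"]]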